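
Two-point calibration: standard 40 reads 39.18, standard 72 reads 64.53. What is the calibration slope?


slope = (y2 - y1) / (x2 - x1)
= (64.53 - 39.18) / (72 - 40)
= 25.3500 / 32
= 0.7922

0.7922


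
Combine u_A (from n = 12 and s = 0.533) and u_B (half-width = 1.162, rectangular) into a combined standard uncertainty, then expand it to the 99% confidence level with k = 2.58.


u_A = s / sqrt(n) = 0.533 / sqrt(12) = 0.15386385
u_B = half_width / sqrt(3) = 1.162 / sqrt(3) = 0.67088101
uc = sqrt(u_A^2 + u_B^2) = sqrt(0.15386385^2 + 0.67088101^2) = 0.68829893
U = k * uc = 2.58 * 0.68829893
U = 1.7758

1.7758


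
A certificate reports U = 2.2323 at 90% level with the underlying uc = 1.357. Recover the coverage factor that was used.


k = U / uc
k = 2.2323 / 1.357
k = 1.645

1.645


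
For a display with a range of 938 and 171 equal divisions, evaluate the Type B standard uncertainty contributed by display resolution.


resolution = range / divisions
resolution = 938 / 171 = 5.4853801
u_res = resolution / (2*sqrt(3))
u_res = 5.4853801 / 3.4641016
u_res = 1.5835

1.5835


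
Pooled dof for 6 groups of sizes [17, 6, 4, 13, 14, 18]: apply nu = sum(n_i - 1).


nu = sum_i (n_i - 1)
nu = ((17 - 1) + (6 - 1) + (4 - 1) + (13 - 1) + (14 - 1) + (18 - 1))
nu = 16 + 5 + 3 + 12 + 13 + 17
nu = 66

66


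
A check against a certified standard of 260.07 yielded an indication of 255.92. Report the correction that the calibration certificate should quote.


Correction = standard - reading
= 260.07 - 255.92
= 4.1500

4.1500


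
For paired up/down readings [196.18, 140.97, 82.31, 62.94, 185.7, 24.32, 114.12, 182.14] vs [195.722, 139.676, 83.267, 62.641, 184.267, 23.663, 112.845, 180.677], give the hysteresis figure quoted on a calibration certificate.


|196.18 - 195.722| = 0.4580
|140.97 - 139.676| = 1.2940
|82.31 - 83.267| = 0.9570
|62.94 - 62.641| = 0.2990
|185.7 - 184.267| = 1.4330
|24.32 - 23.663| = 0.6570
|114.12 - 112.845| = 1.2750
|182.14 - 180.677| = 1.4630
hysteresis = max(diffs) = 1.4630

1.4630


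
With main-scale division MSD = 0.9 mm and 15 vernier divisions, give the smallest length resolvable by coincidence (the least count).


LC = MSD / n_div
= 0.9 / 15
= 0.0600

0.0600


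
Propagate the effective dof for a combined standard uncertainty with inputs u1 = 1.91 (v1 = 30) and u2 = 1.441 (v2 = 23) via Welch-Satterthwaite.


uc = sqrt(u1^2 + u2^2) = sqrt(1.91^2 + 1.441^2) = 2.3926097
v_eff = uc^4 / (u1^4/v1 + u2^4/v2)
= 2.3926097^4 / (1.91^4/30 + 1.441^4/23)
= 32.77083 / 0.63108953
v_eff = 51.9274

51.9274


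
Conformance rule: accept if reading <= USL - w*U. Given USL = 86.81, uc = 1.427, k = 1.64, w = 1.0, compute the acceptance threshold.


U = k * uc = 1.64 * 1.427 = 2.34028
guard band g = w * U = 1.0 * 2.34028 = 2.34028
AL = USL - g = 86.81 - 2.34028
AL = 84.4697

84.4697


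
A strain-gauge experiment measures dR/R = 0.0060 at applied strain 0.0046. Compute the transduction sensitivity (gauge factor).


GF = (dR/R) / epsilon
= 0.0060 / 0.0046
= 1.3043

1.3043


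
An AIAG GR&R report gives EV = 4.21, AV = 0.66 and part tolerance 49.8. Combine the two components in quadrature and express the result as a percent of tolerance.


GRR = sqrt(EV^2 + AV^2) = sqrt(4.21^2 + 0.66^2) = 4.26142
%GRR = GRR / tol * 100 = 4.26142 / 49.8 * 100
%GRR = 8.5571

8.5571


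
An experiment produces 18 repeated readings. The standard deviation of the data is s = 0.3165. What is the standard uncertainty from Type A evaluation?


u_A = s / sqrt(n)
u_A = 0.3165 / sqrt(18)
u_A = 0.3165 / 4.2426407
u_A = 0.0746

0.0746


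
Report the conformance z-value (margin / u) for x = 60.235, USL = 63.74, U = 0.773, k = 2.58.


u = U / k = 0.773 / 2.58 = 0.2996124
margin = |USL - x| = |63.74 - 60.235| = 3.505
z = margin / u = 3.505 / 0.2996124
z = 11.6984

11.6984


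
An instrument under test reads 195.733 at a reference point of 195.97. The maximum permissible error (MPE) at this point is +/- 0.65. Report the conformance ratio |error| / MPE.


e = indication - reference = 195.733 - 195.97 = -0.2370
|e| = 0.2370
ratio = |e| / MPE = 0.2370 / 0.65
ratio = 0.3646

0.3646


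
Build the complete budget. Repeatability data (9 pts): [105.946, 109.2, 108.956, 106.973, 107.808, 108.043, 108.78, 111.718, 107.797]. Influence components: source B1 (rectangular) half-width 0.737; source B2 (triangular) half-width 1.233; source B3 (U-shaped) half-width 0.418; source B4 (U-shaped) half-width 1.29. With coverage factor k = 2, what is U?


mean = (105.946 + 109.2 + 108.956 + 106.973 + 107.808 + 108.043 + 108.78 + 111.718 + 107.797) / 9 = 108.3578889
s = sqrt(sum((x - mean)^2)/(n-1)) = 1.6196708
u_A = s / sqrt(n) = 1.6196708 / sqrt(9) = 0.53989027
u_B1 = 0.737 / sqrt(3) = 0.42550715
u_B2 = 1.233 / sqrt(6) = 0.50337014
u_B3 = 0.418 / sqrt(2) = 0.29557063
u_B4 = 1.29 / sqrt(2) = 0.91216775
uc = sqrt(0.53989027^2 + 0.42550715^2 + 0.50337014^2 + 0.29557063^2 + 0.91216775^2) = 1.2827047
U = k * uc = 2 * 1.2827047
U = 2.5654

2.5654


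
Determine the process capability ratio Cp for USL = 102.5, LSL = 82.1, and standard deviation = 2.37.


Cp = (USL - LSL) / (6 * sigma)
= (102.5 - 82.1) / (6 * 2.37)
= 20.4000 / 14.2200
= 1.4346

1.4346


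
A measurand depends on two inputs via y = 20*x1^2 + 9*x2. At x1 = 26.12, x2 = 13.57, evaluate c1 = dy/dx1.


y = 20*x1^2 + 9*x2
dy/dx1 = 2*20*x1
Evaluate at x1 = 26.12: c1 = 40 * 26.12
c1 = 1044.8000

1044.8000


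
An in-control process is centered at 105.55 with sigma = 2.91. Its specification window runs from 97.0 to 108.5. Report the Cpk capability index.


Cpu = (USL - mean) / (3*sigma) = (108.5 - 105.55) / (3*2.91) = 0.3379
Cpl = (mean - LSL) / (3*sigma) = (105.55 - 97.0) / (3*2.91) = 0.9794
Cpk = min(Cpu, Cpl) = 0.3379

0.3379


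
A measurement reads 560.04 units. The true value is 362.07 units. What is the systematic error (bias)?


Systematic error = measured - true
= 560.04 - 362.07
= 197.9700

197.9700


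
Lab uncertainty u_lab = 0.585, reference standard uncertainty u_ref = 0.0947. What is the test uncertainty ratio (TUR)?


TUR = u_lab / u_ref
= 0.585 / 0.0947
= 6.1774

6.1774


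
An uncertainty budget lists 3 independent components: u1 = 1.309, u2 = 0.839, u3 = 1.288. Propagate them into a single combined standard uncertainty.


uc = sqrt(1.309^2 + 0.839^2 + 1.288^2)
uc = sqrt(4.076346)
uc = 2.0190

2.0190


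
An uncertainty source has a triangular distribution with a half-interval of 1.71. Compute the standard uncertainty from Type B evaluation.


u_B = half_width / sqrt(6)
u_B = 1.71 / 2.4494897
u_B = 0.6981

0.6981


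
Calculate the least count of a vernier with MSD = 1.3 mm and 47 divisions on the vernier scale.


LC = MSD / n_div
= 1.3 / 47
= 0.0277

0.0277


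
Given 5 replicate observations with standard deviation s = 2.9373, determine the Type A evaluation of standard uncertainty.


u_A = s / sqrt(n)
u_A = 2.9373 / sqrt(5)
u_A = 2.9373 / 2.236068
u_A = 1.3136

1.3136


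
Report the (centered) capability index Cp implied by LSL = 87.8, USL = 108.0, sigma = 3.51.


Cp = (USL - LSL) / (6 * sigma)
= (108.0 - 87.8) / (6 * 3.51)
= 20.2000 / 21.0600
= 0.9592

0.9592


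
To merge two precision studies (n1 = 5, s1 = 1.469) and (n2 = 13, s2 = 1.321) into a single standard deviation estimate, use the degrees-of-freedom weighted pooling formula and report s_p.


s_p = sqrt(((n1-1)*s1^2 + (n2-1)*s2^2) / (n1+n2-2))
numerator = (5-1)*1.469^2 + (13-1)*1.321^2 = 8.631844 + 20.940492 = 29.572336
denominator = 5 + 13 - 2 = 16
s_p^2 = 29.572336 / 16 = 1.848271
s_p = sqrt(1.848271) = 1.3595

1.3595


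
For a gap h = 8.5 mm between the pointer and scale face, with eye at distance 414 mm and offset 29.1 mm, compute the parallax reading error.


error = h * offset / d
= 8.5 * 29.1 / 414
= 0.5975

0.5975


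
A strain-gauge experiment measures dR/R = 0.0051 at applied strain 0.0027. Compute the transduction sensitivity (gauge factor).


GF = (dR/R) / epsilon
= 0.0051 / 0.0027
= 1.8889

1.8889


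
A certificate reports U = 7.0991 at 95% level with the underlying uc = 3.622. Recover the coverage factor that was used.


k = U / uc
k = 7.0991 / 3.622
k = 1.96

1.96


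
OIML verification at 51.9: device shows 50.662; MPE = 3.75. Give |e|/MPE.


e = indication - reference = 50.662 - 51.9 = -1.2380
|e| = 1.2380
ratio = |e| / MPE = 1.2380 / 3.75
ratio = 0.3301

0.3301


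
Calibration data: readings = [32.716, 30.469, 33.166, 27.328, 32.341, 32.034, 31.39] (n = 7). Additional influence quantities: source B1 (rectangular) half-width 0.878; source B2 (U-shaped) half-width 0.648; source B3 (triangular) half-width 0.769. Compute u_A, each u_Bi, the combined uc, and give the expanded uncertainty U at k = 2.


mean = (32.716 + 30.469 + 33.166 + 27.328 + 32.341 + 32.034 + 31.39) / 7 = 31.34914286
s = sqrt(sum((x - mean)^2)/(n-1)) = 1.9819178
u_A = s / sqrt(n) = 1.9819178 / sqrt(7) = 0.74909452
u_B1 = 0.878 / sqrt(3) = 0.50691354
u_B2 = 0.648 / sqrt(2) = 0.45820519
u_B3 = 0.769 / sqrt(6) = 0.31394294
uc = sqrt(0.74909452^2 + 0.50691354^2 + 0.45820519^2 + 0.31394294^2) = 1.0614217
U = k * uc = 2 * 1.0614217
U = 2.1228

2.1228


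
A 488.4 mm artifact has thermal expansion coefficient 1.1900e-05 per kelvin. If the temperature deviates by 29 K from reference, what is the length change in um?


dL = L * alpha * dT
= 488.4 * 1.1900e-05 * 29
= 0.1685468 mm
dL_um = 0.1685468 * 1000 = 168.5468 um

168.5468


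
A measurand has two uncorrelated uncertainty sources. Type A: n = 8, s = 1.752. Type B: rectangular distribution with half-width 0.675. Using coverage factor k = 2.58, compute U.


u_A = s / sqrt(n) = 1.752 / sqrt(8) = 0.61942554
u_B = half_width / sqrt(3) = 0.675 / sqrt(3) = 0.38971143
uc = sqrt(u_A^2 + u_B^2) = sqrt(0.61942554^2 + 0.38971143^2) = 0.7318217
U = k * uc = 2.58 * 0.7318217
U = 1.8881

1.8881


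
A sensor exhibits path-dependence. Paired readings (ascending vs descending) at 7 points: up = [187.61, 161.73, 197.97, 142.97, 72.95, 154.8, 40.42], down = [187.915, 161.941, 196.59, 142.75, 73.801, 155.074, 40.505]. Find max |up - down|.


|187.61 - 187.915| = 0.3050
|161.73 - 161.941| = 0.2110
|197.97 - 196.59| = 1.3800
|142.97 - 142.75| = 0.2200
|72.95 - 73.801| = 0.8510
|154.8 - 155.074| = 0.2740
|40.42 - 40.505| = 0.0850
hysteresis = max(diffs) = 1.3800

1.3800


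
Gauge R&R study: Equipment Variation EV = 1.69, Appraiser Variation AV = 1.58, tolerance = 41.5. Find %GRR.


GRR = sqrt(EV^2 + AV^2) = sqrt(1.69^2 + 1.58^2) = 2.3135471
%GRR = GRR / tol * 100 = 2.3135471 / 41.5 * 100
%GRR = 5.5748

5.5748


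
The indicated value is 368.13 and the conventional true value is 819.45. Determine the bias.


Systematic error = measured - true
= 368.13 - 819.45
= -451.3200

-451.3200


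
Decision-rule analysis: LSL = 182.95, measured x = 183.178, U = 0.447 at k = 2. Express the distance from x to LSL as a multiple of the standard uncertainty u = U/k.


u = U / k = 0.447 / 2 = 0.2235
margin = |LSL - x| = |182.95 - 183.178| = 0.228
z = margin / u = 0.228 / 0.2235
z = 1.0201

1.0201


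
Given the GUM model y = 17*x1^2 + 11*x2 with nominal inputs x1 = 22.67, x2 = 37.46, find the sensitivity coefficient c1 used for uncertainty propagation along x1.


y = 17*x1^2 + 11*x2
dy/dx1 = 2*17*x1
Evaluate at x1 = 22.67: c1 = 34 * 22.67
c1 = 770.7800

770.7800


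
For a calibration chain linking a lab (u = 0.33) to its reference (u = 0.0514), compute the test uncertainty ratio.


TUR = u_lab / u_ref
= 0.33 / 0.0514
= 6.4202

6.4202


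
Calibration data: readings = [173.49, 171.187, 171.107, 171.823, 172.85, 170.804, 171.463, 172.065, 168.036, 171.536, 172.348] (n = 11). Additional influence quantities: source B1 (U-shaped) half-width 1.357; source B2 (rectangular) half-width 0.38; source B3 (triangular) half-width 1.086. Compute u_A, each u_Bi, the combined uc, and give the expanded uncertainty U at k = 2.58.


mean = (173.49 + 171.187 + 171.107 + 171.823 + 172.85 + 170.804 + 171.463 + 172.065 + 168.036 + 171.536 + 172.348) / 11 = 171.519
s = sqrt(sum((x - mean)^2)/(n-1)) = 1.4021441
u_A = s / sqrt(n) = 1.4021441 / sqrt(11) = 0.42276235
u_B1 = 1.357 / sqrt(2) = 0.9595439
u_B2 = 0.38 / sqrt(3) = 0.2193931
u_B3 = 1.086 / sqrt(6) = 0.44335764
uc = sqrt(0.42276235^2 + 0.9595439^2 + 0.2193931^2 + 0.44335764^2) = 1.1593756
U = k * uc = 2.58 * 1.1593756
U = 2.9912

2.9912


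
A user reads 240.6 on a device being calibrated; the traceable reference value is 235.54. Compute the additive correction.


Correction = standard - reading
= 235.54 - 240.6
= -5.0600

-5.0600


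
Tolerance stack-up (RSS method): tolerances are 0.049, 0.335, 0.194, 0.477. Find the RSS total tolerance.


RSS = sqrt(0.049^2 + 0.335^2 + 0.194^2 + 0.477^2)
= sqrt(0.379791)
= 0.6163

0.6163


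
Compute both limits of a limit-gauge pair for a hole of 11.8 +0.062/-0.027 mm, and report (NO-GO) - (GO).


GO = nominal - lower_tol (smallest hole = maximum material condition)
GO = 11.8 - 0.027 = 11.773
NO-GO = nominal + upper_tol (largest hole = least material condition)
NO-GO = 11.8 + 0.062 = 11.862
spread = NO-GO - GO = 11.862 - 11.773 = 0.0890

0.0890


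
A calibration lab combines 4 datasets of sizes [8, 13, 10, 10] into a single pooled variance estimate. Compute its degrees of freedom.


nu = sum_i (n_i - 1)
nu = ((8 - 1) + (13 - 1) + (10 - 1) + (10 - 1))
nu = 7 + 12 + 9 + 9
nu = 37

37


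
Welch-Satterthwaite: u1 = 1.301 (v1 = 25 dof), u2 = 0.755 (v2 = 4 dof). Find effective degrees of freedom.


uc = sqrt(u1^2 + u2^2) = sqrt(1.301^2 + 0.755^2) = 1.5042028
v_eff = uc^4 / (u1^4/v1 + u2^4/v2)
= 1.5042028^4 / (1.301^4/25 + 0.755^4/4)
= 5.1194767 / 0.19582805
v_eff = 26.1427

26.1427


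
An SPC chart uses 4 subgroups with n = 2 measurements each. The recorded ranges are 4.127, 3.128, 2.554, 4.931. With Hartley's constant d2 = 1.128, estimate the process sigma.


R_bar = (4.127 + 3.128 + 2.554 + 4.931) / 4
R_bar = 14.74 / 4 = 3.685
sigma_hat = R_bar / d2 = 3.685 / 1.128 = 3.2668

3.2668


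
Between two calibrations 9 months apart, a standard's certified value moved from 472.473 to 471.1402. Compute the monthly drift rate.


rate = (v2 - v1) / months
= (471.1402 - 472.473) / 9
= -1.3328 / 9
= -0.1481

-0.1481


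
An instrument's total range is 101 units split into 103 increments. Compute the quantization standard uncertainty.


resolution = range / divisions
resolution = 101 / 103 = 0.98058252
u_res = resolution / (2*sqrt(3))
u_res = 0.98058252 / 3.4641016
u_res = 0.2831

0.2831


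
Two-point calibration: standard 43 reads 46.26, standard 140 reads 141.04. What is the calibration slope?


slope = (y2 - y1) / (x2 - x1)
= (141.04 - 46.26) / (140 - 43)
= 94.7800 / 97
= 0.9771

0.9771


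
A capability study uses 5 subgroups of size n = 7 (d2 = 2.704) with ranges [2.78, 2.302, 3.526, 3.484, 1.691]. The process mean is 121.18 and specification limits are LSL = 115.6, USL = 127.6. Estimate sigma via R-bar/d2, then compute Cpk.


R_bar = (2.78 + 2.302 + 3.526 + 3.484 + 1.691) / 5 = 2.7566
sigma = R_bar / d2 = 2.7566 / 2.704 = 1.0194527
Cp = (USL - LSL)/(6*sigma) = (127.6 - 115.6)/(6*1.0194527) = 1.9618
Cpu = (127.6 - 121.18)/(3*1.0194527) = 2.0992
Cpl = (121.18 - 115.6)/(3*1.0194527) = 1.8245
Cpk = min(Cpu, Cpl) = 1.8245

1.8245


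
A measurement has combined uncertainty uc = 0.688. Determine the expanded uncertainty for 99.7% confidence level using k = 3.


U = k * uc
U = 3 * 0.688
U = 2.0640

2.0640


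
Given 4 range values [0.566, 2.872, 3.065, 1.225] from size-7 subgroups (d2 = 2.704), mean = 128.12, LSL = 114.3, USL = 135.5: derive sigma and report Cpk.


R_bar = (0.566 + 2.872 + 3.065 + 1.225) / 4 = 1.932
sigma = R_bar / d2 = 1.932 / 2.704 = 0.71449704
Cp = (USL - LSL)/(6*sigma) = (135.5 - 114.3)/(6*0.71449704) = 4.9452
Cpu = (135.5 - 128.12)/(3*0.71449704) = 3.4430
Cpl = (128.12 - 114.3)/(3*0.71449704) = 6.4474
Cpk = min(Cpu, Cpl) = 3.4430

3.4430


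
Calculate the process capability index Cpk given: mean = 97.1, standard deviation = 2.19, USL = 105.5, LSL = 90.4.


Cpu = (USL - mean) / (3*sigma) = (105.5 - 97.1) / (3*2.19) = 1.2785
Cpl = (mean - LSL) / (3*sigma) = (97.1 - 90.4) / (3*2.19) = 1.0198
Cpk = min(Cpu, Cpl) = 1.0198

1.0198


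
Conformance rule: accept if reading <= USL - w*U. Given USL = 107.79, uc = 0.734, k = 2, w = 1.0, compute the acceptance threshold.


U = k * uc = 2 * 0.734 = 1.468
guard band g = w * U = 1.0 * 1.468 = 1.468
AL = USL - g = 107.79 - 1.468
AL = 106.3220

106.3220


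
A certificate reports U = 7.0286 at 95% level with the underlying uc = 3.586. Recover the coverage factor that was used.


k = U / uc
k = 7.0286 / 3.586
k = 1.96

1.96


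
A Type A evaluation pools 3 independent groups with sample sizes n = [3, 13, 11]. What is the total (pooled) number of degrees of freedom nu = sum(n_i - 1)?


nu = sum_i (n_i - 1)
nu = ((3 - 1) + (13 - 1) + (11 - 1))
nu = 2 + 12 + 10
nu = 24

24


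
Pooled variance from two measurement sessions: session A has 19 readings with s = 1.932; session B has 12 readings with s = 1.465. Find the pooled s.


s_p = sqrt(((n1-1)*s1^2 + (n2-1)*s2^2) / (n1+n2-2))
numerator = (19-1)*1.932^2 + (12-1)*1.465^2 = 67.187232 + 23.608475 = 90.795707
denominator = 19 + 12 - 2 = 29
s_p^2 = 90.795707 / 29 = 3.1308864
s_p = sqrt(3.1308864) = 1.7694

1.7694


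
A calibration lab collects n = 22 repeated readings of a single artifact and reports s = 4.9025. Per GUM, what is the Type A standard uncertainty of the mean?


u_A = s / sqrt(n)
u_A = 4.9025 / sqrt(22)
u_A = 4.9025 / 4.6904158
u_A = 1.0452

1.0452


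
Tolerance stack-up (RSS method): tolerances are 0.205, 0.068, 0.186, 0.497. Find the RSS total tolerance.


RSS = sqrt(0.205^2 + 0.068^2 + 0.186^2 + 0.497^2)
= sqrt(0.328254)
= 0.5729

0.5729


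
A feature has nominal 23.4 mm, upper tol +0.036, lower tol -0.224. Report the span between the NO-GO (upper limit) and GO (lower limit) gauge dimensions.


GO = nominal - lower_tol (smallest hole = maximum material condition)
GO = 23.4 - 0.224 = 23.176
NO-GO = nominal + upper_tol (largest hole = least material condition)
NO-GO = 23.4 + 0.036 = 23.436
spread = NO-GO - GO = 23.436 - 23.176 = 0.2600

0.2600


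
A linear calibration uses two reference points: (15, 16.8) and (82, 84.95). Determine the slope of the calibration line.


slope = (y2 - y1) / (x2 - x1)
= (84.95 - 16.8) / (82 - 15)
= 68.1500 / 67
= 1.0172

1.0172


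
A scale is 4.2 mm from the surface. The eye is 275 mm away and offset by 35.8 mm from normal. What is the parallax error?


error = h * offset / d
= 4.2 * 35.8 / 275
= 0.5468

0.5468


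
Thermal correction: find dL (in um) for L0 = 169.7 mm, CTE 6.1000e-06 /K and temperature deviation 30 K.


dL = L * alpha * dT
= 169.7 * 6.1000e-06 * 30
= 0.0310551 mm
dL_um = 0.0310551 * 1000 = 31.0551 um

31.0551


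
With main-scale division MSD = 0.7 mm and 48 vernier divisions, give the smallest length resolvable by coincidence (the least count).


LC = MSD / n_div
= 0.7 / 48
= 0.0146

0.0146


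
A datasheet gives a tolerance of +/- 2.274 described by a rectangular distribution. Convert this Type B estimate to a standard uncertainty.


u_B = half_width / sqrt(3)
u_B = 2.274 / 1.7320508
u_B = 1.3129

1.3129


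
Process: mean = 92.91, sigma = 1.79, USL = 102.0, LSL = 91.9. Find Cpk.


Cpu = (USL - mean) / (3*sigma) = (102.0 - 92.91) / (3*1.79) = 1.6927
Cpl = (mean - LSL) / (3*sigma) = (92.91 - 91.9) / (3*1.79) = 0.1881
Cpk = min(Cpu, Cpl) = 0.1881

0.1881


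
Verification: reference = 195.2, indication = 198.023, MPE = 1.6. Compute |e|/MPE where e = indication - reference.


e = indication - reference = 198.023 - 195.2 = 2.8230
|e| = 2.8230
ratio = |e| / MPE = 2.8230 / 1.6
ratio = 1.7644

1.7644


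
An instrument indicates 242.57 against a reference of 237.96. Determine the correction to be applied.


Correction = standard - reading
= 237.96 - 242.57
= -4.6100

-4.6100


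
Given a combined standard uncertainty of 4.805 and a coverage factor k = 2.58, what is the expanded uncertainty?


U = k * uc
U = 2.58 * 4.805
U = 12.3969

12.3969


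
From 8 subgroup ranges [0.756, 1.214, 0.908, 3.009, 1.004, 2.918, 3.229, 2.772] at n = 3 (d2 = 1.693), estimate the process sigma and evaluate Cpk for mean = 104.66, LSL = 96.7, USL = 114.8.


R_bar = (0.756 + 1.214 + 0.908 + 3.009 + 1.004 + 2.918 + 3.229 + 2.772) / 8 = 1.97625
sigma = R_bar / d2 = 1.97625 / 1.693 = 1.1673066
Cp = (USL - LSL)/(6*sigma) = (114.8 - 96.7)/(6*1.1673066) = 2.5843
Cpu = (114.8 - 104.66)/(3*1.1673066) = 2.8956
Cpl = (104.66 - 96.7)/(3*1.1673066) = 2.2730
Cpk = min(Cpu, Cpl) = 2.2730

2.2730


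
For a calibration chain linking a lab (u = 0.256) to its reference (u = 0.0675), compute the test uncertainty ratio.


TUR = u_lab / u_ref
= 0.256 / 0.0675
= 3.7926

3.7926


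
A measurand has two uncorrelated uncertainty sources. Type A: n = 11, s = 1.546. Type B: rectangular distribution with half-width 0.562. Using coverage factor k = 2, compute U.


u_A = s / sqrt(n) = 1.546 / sqrt(11) = 0.46613654
u_B = half_width / sqrt(3) = 0.562 / sqrt(3) = 0.32447085
uc = sqrt(u_A^2 + u_B^2) = sqrt(0.46613654^2 + 0.32447085^2) = 0.56794771
U = k * uc = 2 * 0.56794771
U = 1.1359

1.1359


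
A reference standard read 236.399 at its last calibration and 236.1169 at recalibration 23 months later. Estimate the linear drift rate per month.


rate = (v2 - v1) / months
= (236.1169 - 236.399) / 23
= -0.2821 / 23
= -0.0123

-0.0123


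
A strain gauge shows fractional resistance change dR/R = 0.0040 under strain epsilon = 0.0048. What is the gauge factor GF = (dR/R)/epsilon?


GF = (dR/R) / epsilon
= 0.0040 / 0.0048
= 0.8333

0.8333


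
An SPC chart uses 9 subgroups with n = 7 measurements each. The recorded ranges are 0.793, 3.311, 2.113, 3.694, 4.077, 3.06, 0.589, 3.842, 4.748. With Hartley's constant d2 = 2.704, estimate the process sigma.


R_bar = (0.793 + 3.311 + 2.113 + 3.694 + 4.077 + 3.06 + 0.589 + 3.842 + 4.748) / 9
R_bar = 26.227 / 9 = 2.9141111
sigma_hat = R_bar / d2 = 2.9141111 / 2.704 = 1.0777

1.0777


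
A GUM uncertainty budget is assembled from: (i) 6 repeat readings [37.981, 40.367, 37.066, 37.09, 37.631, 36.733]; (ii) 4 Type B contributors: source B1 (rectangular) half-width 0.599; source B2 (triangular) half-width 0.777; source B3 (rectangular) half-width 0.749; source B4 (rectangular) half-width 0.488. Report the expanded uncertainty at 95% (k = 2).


mean = (37.981 + 40.367 + 37.066 + 37.09 + 37.631 + 36.733) / 6 = 37.81133333
s = sqrt(sum((x - mean)^2)/(n-1)) = 1.3290136
u_A = s / sqrt(n) = 1.3290136 / sqrt(6) = 0.54256753
u_B1 = 0.599 / sqrt(3) = 0.34583281
u_B2 = 0.777 / sqrt(6) = 0.31720892
u_B3 = 0.749 / sqrt(3) = 0.43243535
u_B4 = 0.488 / sqrt(3) = 0.28174693
uc = sqrt(0.54256753^2 + 0.34583281^2 + 0.31720892^2 + 0.43243535^2 + 0.28174693^2) = 0.88373244
U = k * uc = 2 * 0.88373244
U = 1.7675

1.7675


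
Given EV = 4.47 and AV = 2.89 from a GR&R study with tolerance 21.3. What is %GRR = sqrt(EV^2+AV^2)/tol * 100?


GRR = sqrt(EV^2 + AV^2) = sqrt(4.47^2 + 2.89^2) = 5.3228752
%GRR = GRR / tol * 100 = 5.3228752 / 21.3 * 100
%GRR = 24.9900

24.9900


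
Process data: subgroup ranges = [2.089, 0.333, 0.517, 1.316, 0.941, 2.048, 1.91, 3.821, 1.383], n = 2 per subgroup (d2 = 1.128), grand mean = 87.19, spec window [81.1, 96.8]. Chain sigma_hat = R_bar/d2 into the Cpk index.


R_bar = (2.089 + 0.333 + 0.517 + 1.316 + 0.941 + 2.048 + 1.91 + 3.821 + 1.383) / 9 = 1.5953333
sigma = R_bar / d2 = 1.5953333 / 1.128 = 1.4143026
Cp = (USL - LSL)/(6*sigma) = (96.8 - 81.1)/(6*1.4143026) = 1.8501
Cpu = (96.8 - 87.19)/(3*1.4143026) = 2.2650
Cpl = (87.19 - 81.1)/(3*1.4143026) = 1.4353
Cpk = min(Cpu, Cpl) = 1.4353

1.4353


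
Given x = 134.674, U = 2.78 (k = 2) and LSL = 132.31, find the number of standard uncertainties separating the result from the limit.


u = U / k = 2.78 / 2 = 1.39
margin = |LSL - x| = |132.31 - 134.674| = 2.364
z = margin / u = 2.364 / 1.39
z = 1.7007

1.7007


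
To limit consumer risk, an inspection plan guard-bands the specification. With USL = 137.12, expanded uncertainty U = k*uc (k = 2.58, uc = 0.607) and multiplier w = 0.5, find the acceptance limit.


U = k * uc = 2.58 * 0.607 = 1.56606
guard band g = w * U = 0.5 * 1.56606 = 0.78303
AL = USL - g = 137.12 - 0.78303
AL = 136.3370

136.3370


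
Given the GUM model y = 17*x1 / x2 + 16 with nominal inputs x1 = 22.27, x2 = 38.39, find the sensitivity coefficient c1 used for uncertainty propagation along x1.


y = 17*x1 / x2 + 16
dy/dx1 = 17/x2
Evaluate at x2 = 38.39: c1 = 17 / 38.39
c1 = 0.4428

0.4428


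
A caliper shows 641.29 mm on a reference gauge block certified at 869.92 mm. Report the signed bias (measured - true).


Systematic error = measured - true
= 641.29 - 869.92
= -228.6300

-228.6300


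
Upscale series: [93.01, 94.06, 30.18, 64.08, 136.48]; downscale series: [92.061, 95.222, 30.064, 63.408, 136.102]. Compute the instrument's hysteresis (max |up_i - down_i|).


|93.01 - 92.061| = 0.9490
|94.06 - 95.222| = 1.1620
|30.18 - 30.064| = 0.1160
|64.08 - 63.408| = 0.6720
|136.48 - 136.102| = 0.3780
hysteresis = max(diffs) = 1.1620

1.1620


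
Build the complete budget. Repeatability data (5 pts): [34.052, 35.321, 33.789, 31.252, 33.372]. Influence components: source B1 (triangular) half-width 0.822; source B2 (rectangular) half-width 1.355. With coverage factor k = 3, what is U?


mean = (34.052 + 35.321 + 33.789 + 31.252 + 33.372) / 5 = 33.5572
s = sqrt(sum((x - mean)^2)/(n-1)) = 1.4796786
u_A = s / sqrt(n) = 1.4796786 / sqrt(5) = 0.66173239
u_B1 = 0.822 / sqrt(6) = 0.33558009
u_B2 = 1.355 / sqrt(3) = 0.78230961
uc = sqrt(0.66173239^2 + 0.33558009^2 + 0.78230961^2) = 1.0781985
U = k * uc = 3 * 1.0781985
U = 3.2346

3.2346


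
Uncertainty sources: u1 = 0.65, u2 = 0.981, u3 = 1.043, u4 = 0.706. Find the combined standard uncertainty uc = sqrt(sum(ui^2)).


uc = sqrt(0.65^2 + 0.981^2 + 1.043^2 + 0.706^2)
uc = sqrt(2.971146)
uc = 1.7237

1.7237


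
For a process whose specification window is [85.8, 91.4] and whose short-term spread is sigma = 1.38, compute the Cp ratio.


Cp = (USL - LSL) / (6 * sigma)
= (91.4 - 85.8) / (6 * 1.38)
= 5.6000 / 8.2800
= 0.6763

0.6763


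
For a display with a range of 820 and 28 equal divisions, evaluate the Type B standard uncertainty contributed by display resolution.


resolution = range / divisions
resolution = 820 / 28 = 29.285714
u_res = resolution / (2*sqrt(3))
u_res = 29.285714 / 3.4641016
u_res = 8.4541

8.4541


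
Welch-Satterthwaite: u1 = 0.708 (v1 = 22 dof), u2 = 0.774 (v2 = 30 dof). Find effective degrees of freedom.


uc = sqrt(u1^2 + u2^2) = sqrt(0.708^2 + 0.774^2) = 1.0489709
v_eff = uc^4 / (u1^4/v1 + u2^4/v2)
= 1.0489709^4 / (0.708^4/22 + 0.774^4/30)
= 1.210748 / 0.023384232
v_eff = 51.7763

51.7763


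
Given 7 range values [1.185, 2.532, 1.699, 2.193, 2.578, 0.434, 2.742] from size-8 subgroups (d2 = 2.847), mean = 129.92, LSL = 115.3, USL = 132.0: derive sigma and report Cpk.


R_bar = (1.185 + 2.532 + 1.699 + 2.193 + 2.578 + 0.434 + 2.742) / 7 = 1.909
sigma = R_bar / d2 = 1.909 / 2.847 = 0.67053038
Cp = (USL - LSL)/(6*sigma) = (132.0 - 115.3)/(6*0.67053038) = 4.1509
Cpu = (132.0 - 129.92)/(3*0.67053038) = 1.0340
Cpl = (129.92 - 115.3)/(3*0.67053038) = 7.2679
Cpk = min(Cpu, Cpl) = 1.0340

1.0340


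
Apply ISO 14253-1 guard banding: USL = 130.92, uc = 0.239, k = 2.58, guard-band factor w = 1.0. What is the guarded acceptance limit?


U = k * uc = 2.58 * 0.239 = 0.61662
guard band g = w * U = 1.0 * 0.61662 = 0.61662
AL = USL - g = 130.92 - 0.61662
AL = 130.3034

130.3034


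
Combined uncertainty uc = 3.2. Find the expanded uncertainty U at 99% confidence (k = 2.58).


U = k * uc
U = 2.58 * 3.2
U = 8.2560

8.2560


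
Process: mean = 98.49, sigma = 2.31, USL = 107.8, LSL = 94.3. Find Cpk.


Cpu = (USL - mean) / (3*sigma) = (107.8 - 98.49) / (3*2.31) = 1.3434
Cpl = (mean - LSL) / (3*sigma) = (98.49 - 94.3) / (3*2.31) = 0.6046
Cpk = min(Cpu, Cpl) = 0.6046

0.6046


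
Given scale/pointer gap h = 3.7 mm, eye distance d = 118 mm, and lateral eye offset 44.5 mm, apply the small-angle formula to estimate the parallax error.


error = h * offset / d
= 3.7 * 44.5 / 118
= 1.3953

1.3953


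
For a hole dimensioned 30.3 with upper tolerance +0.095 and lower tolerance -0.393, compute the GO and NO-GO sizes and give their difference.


GO = nominal - lower_tol (smallest hole = maximum material condition)
GO = 30.3 - 0.393 = 29.907
NO-GO = nominal + upper_tol (largest hole = least material condition)
NO-GO = 30.3 + 0.095 = 30.395
spread = NO-GO - GO = 30.395 - 29.907 = 0.4880

0.4880


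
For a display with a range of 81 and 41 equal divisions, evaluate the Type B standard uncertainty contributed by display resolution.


resolution = range / divisions
resolution = 81 / 41 = 1.9756098
u_res = resolution / (2*sqrt(3))
u_res = 1.9756098 / 3.4641016
u_res = 0.5703

0.5703


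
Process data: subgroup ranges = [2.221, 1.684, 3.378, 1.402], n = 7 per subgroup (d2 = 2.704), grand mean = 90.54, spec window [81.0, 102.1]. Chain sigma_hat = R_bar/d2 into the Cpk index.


R_bar = (2.221 + 1.684 + 3.378 + 1.402) / 4 = 2.17125
sigma = R_bar / d2 = 2.17125 / 2.704 = 0.80297707
Cp = (USL - LSL)/(6*sigma) = (102.1 - 81.0)/(6*0.80297707) = 4.3795
Cpu = (102.1 - 90.54)/(3*0.80297707) = 4.7988
Cpl = (90.54 - 81.0)/(3*0.80297707) = 3.9603
Cpk = min(Cpu, Cpl) = 3.9603

3.9603


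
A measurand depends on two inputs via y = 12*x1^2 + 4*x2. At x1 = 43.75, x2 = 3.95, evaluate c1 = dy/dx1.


y = 12*x1^2 + 4*x2
dy/dx1 = 2*12*x1
Evaluate at x1 = 43.75: c1 = 24 * 43.75
c1 = 1050.0000

1050.0000


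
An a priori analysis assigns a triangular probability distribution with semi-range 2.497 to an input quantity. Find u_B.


u_B = half_width / sqrt(6)
u_B = 2.497 / 2.4494897
u_B = 1.0194

1.0194


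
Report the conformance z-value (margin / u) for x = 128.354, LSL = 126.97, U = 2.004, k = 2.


u = U / k = 2.004 / 2 = 1.002
margin = |LSL - x| = |126.97 - 128.354| = 1.384
z = margin / u = 1.384 / 1.002
z = 1.3812

1.3812


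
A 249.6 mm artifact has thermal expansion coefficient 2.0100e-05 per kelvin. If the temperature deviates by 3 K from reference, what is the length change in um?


dL = L * alpha * dT
= 249.6 * 2.0100e-05 * 3
= 0.0150509 mm
dL_um = 0.0150509 * 1000 = 15.0509 um

15.0509


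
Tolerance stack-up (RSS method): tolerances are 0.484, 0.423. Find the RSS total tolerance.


RSS = sqrt(0.484^2 + 0.423^2)
= sqrt(0.413185)
= 0.6428

0.6428


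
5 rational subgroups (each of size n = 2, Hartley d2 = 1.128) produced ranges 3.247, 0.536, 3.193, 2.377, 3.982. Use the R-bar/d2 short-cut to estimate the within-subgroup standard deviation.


R_bar = (3.247 + 0.536 + 3.193 + 2.377 + 3.982) / 5
R_bar = 13.335 / 5 = 2.667
sigma_hat = R_bar / d2 = 2.667 / 1.128 = 2.3644

2.3644


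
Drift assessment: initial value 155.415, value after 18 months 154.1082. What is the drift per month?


rate = (v2 - v1) / months
= (154.1082 - 155.415) / 18
= -1.3068 / 18
= -0.0726

-0.0726


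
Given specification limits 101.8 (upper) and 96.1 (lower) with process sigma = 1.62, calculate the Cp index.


Cp = (USL - LSL) / (6 * sigma)
= (101.8 - 96.1) / (6 * 1.62)
= 5.7000 / 9.7200
= 0.5864

0.5864


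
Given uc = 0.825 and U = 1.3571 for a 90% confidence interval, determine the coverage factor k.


k = U / uc
k = 1.3571 / 0.825
k = 1.645

1.645


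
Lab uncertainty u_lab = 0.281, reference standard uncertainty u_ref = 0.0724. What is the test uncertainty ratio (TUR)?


TUR = u_lab / u_ref
= 0.281 / 0.0724
= 3.8812

3.8812


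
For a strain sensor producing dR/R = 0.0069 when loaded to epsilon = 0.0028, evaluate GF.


GF = (dR/R) / epsilon
= 0.0069 / 0.0028
= 2.4643

2.4643


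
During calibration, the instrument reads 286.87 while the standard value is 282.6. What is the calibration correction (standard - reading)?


Correction = standard - reading
= 282.6 - 286.87
= -4.2700

-4.2700


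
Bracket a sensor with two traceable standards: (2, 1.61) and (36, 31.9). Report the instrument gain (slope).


slope = (y2 - y1) / (x2 - x1)
= (31.9 - 1.61) / (36 - 2)
= 30.2900 / 34
= 0.8909

0.8909


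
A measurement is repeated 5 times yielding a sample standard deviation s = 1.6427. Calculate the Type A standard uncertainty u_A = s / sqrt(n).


u_A = s / sqrt(n)
u_A = 1.6427 / sqrt(5)
u_A = 1.6427 / 2.236068
u_A = 0.7346

0.7346


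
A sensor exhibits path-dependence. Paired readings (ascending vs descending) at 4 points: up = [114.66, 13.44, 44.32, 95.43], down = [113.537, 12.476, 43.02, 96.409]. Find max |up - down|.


|114.66 - 113.537| = 1.1230
|13.44 - 12.476| = 0.9640
|44.32 - 43.02| = 1.3000
|95.43 - 96.409| = 0.9790
hysteresis = max(diffs) = 1.3000

1.3000


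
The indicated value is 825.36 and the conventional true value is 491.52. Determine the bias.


Systematic error = measured - true
= 825.36 - 491.52
= 333.8400

333.8400


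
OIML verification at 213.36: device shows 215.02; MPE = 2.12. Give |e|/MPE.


e = indication - reference = 215.02 - 213.36 = 1.6600
|e| = 1.6600
ratio = |e| / MPE = 1.6600 / 2.12
ratio = 0.7830

0.7830


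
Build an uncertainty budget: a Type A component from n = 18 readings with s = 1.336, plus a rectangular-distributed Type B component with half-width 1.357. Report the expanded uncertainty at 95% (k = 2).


u_A = s / sqrt(n) = 1.336 / sqrt(18) = 0.31489822
u_B = half_width / sqrt(3) = 1.357 / sqrt(3) = 0.78346432
uc = sqrt(u_A^2 + u_B^2) = sqrt(0.31489822^2 + 0.78346432^2) = 0.84437979
U = k * uc = 2 * 0.84437979
U = 1.6888

1.6888


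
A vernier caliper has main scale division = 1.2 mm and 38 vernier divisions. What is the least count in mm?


LC = MSD / n_div
= 1.2 / 38
= 0.0316

0.0316


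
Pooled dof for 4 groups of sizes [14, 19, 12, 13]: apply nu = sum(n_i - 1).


nu = sum_i (n_i - 1)
nu = ((14 - 1) + (19 - 1) + (12 - 1) + (13 - 1))
nu = 13 + 18 + 11 + 12
nu = 54

54


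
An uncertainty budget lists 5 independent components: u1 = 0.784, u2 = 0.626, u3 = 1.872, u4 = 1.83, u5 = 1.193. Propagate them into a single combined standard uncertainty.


uc = sqrt(0.784^2 + 0.626^2 + 1.872^2 + 1.83^2 + 1.193^2)
uc = sqrt(9.283065)
uc = 3.0468

3.0468


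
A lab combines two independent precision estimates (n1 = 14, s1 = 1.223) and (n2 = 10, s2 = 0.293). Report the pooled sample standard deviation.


s_p = sqrt(((n1-1)*s1^2 + (n2-1)*s2^2) / (n1+n2-2))
numerator = (14-1)*1.223^2 + (10-1)*0.293^2 = 19.444477 + 0.772641 = 20.217118
denominator = 14 + 10 - 2 = 22
s_p^2 = 20.217118 / 22 = 0.91895991
s_p = sqrt(0.91895991) = 0.9586

0.9586


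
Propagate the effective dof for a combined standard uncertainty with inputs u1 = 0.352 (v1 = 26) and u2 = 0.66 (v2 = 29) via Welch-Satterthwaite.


uc = sqrt(u1^2 + u2^2) = sqrt(0.352^2 + 0.66^2) = 0.748
v_eff = uc^4 / (u1^4/v1 + u2^4/v2)
= 0.748^4 / (0.352^4/26 + 0.66^4/29)
= 0.31304473 / 0.0071334817
v_eff = 43.8839

43.8839


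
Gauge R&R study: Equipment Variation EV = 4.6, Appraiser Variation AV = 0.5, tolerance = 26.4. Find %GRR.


GRR = sqrt(EV^2 + AV^2) = sqrt(4.6^2 + 0.5^2) = 4.6270941
%GRR = GRR / tol * 100 = 4.6270941 / 26.4 * 100
%GRR = 17.5269

17.5269


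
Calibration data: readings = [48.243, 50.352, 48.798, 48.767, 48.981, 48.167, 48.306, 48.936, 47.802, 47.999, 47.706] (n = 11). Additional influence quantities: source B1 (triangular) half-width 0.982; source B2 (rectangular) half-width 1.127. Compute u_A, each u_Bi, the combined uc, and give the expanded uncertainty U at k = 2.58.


mean = (48.243 + 50.352 + 48.798 + 48.767 + 48.981 + 48.167 + 48.306 + 48.936 + 47.802 + 47.999 + 47.706) / 11 = 48.55063636
s = sqrt(sum((x - mean)^2)/(n-1)) = 0.74608743
u_A = s / sqrt(n) = 0.74608743 / sqrt(11) = 0.22495382
u_B1 = 0.982 / sqrt(6) = 0.40089982
u_B2 = 1.127 / sqrt(3) = 0.65067375
uc = sqrt(0.22495382^2 + 0.40089982^2 + 0.65067375^2) = 0.79668138
U = k * uc = 2.58 * 0.79668138
U = 2.0554

2.0554


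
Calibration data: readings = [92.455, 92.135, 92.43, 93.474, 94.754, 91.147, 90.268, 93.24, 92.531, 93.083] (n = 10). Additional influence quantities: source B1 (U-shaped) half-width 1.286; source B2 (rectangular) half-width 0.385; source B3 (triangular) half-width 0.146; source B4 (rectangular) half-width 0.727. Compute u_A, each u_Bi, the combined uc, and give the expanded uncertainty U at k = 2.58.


mean = (92.455 + 92.135 + 92.43 + 93.474 + 94.754 + 91.147 + 90.268 + 93.24 + 92.531 + 93.083) / 10 = 92.5517
s = sqrt(sum((x - mean)^2)/(n-1)) = 1.2402283
u_A = s / sqrt(n) = 1.2402283 / sqrt(10) = 0.39219462
u_B1 = 1.286 / sqrt(2) = 0.90933932
u_B2 = 0.385 / sqrt(3) = 0.22227985
u_B3 = 0.146 / sqrt(6) = 0.05960425
u_B4 = 0.727 / sqrt(3) = 0.41973365
uc = sqrt(0.39219462^2 + 0.90933932^2 + 0.22227985^2 + 0.05960425^2 + 0.41973365^2) = 1.0999327
U = k * uc = 2.58 * 1.0999327
U = 2.8378

2.8378


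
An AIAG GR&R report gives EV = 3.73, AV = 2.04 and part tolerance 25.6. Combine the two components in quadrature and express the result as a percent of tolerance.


GRR = sqrt(EV^2 + AV^2) = sqrt(3.73^2 + 2.04^2) = 4.2514115
%GRR = GRR / tol * 100 = 4.2514115 / 25.6 * 100
%GRR = 16.6071

16.6071


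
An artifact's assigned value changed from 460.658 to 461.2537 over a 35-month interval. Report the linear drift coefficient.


rate = (v2 - v1) / months
= (461.2537 - 460.658) / 35
= 0.5957 / 35
= 0.0170

0.0170


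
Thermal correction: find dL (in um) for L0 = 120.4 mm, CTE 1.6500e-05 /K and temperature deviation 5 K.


dL = L * alpha * dT
= 120.4 * 1.6500e-05 * 5
= 0.0099330 mm
dL_um = 0.0099330 * 1000 = 9.9330 um

9.9330


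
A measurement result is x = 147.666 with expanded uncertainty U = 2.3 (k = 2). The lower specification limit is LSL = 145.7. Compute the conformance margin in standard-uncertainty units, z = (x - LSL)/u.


u = U / k = 2.3 / 2 = 1.15
margin = |LSL - x| = |145.7 - 147.666| = 1.966
z = margin / u = 1.966 / 1.15
z = 1.7096

1.7096


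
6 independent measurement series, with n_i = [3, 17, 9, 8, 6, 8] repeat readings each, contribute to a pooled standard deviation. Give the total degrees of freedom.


nu = sum_i (n_i - 1)
nu = ((3 - 1) + (17 - 1) + (9 - 1) + (8 - 1) + (6 - 1) + (8 - 1))
nu = 2 + 16 + 8 + 7 + 5 + 7
nu = 45

45


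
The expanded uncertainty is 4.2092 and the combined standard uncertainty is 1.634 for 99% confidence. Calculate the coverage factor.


k = U / uc
k = 4.2092 / 1.634
k = 2.576

2.576


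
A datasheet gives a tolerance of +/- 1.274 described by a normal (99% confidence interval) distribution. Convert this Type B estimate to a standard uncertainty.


u_B = half_width / 2.576
u_B = 1.274 / 2.576
u_B = 0.4946

0.4946


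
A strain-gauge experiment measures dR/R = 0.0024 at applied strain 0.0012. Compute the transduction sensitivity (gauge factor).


GF = (dR/R) / epsilon
= 0.0024 / 0.0012
= 2.0000

2.0000


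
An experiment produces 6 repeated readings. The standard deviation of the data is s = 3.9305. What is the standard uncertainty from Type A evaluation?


u_A = s / sqrt(n)
u_A = 3.9305 / sqrt(6)
u_A = 3.9305 / 2.4494897
u_A = 1.6046

1.6046


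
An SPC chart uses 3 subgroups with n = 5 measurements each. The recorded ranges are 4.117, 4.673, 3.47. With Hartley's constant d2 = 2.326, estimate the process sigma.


R_bar = (4.117 + 4.673 + 3.47) / 3
R_bar = 12.26 / 3 = 4.0866667
sigma_hat = R_bar / d2 = 4.0866667 / 2.326 = 1.7570

1.7570


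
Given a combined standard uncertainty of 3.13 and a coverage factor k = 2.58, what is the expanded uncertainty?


U = k * uc
U = 2.58 * 3.13
U = 8.0754

8.0754
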